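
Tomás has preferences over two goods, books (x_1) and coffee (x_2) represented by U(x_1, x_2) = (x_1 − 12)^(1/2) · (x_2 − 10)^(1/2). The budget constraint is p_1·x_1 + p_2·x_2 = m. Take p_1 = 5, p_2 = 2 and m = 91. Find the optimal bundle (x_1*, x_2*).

Discretionary income = 91 − 12·5 − 10·2 = 11; x_1* = 12 + 0.5·11/5 = 13.1; x_2* = 10 + 0.5·11/2 = 12.75.

x_1* = 13.1, x_2* = 12.75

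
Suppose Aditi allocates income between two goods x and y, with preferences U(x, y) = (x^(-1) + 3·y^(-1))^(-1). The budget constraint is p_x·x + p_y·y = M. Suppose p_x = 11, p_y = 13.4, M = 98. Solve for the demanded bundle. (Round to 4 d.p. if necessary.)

With the ratio pinned down, the budget gives x* = M/(p_x + p_y·(y/x)) and y* = (y/x)·x*.
Numerically y/x = 1.569295, so x* = 98/(11 + 13.4·1.569295) = 3.0598 and y* = 1.569295·3.0598 = 4.8017.

x* = 3.0598, y* = 4.8017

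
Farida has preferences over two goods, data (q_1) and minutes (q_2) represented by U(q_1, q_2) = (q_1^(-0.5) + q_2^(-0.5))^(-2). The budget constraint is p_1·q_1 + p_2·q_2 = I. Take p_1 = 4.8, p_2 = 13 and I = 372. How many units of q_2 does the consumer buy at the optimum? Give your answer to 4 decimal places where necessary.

q_2* = 16.662

MU_q_1 ∝ q_1^(-1.5), MU_q_2 ∝ q_2^(-1.5), so MRS = (q_2/q_1)^(1.5) = p_1/p_2.
Solve for the ratio: q_2/q_1 = [p_1/p_2]^(2/3).
With the ratio pinned down, the budget gives q_1* = I/(p_1 + p_2·(q_2/q_1)) and q_2* = (q_2/q_1)·q_1*.
Numerically q_2/q_1 = 0.514674, so q_1* = 372/(4.8 + 13·0.514674) = 32.3738 and q_2* = 0.514674·32.3738 = 16.662.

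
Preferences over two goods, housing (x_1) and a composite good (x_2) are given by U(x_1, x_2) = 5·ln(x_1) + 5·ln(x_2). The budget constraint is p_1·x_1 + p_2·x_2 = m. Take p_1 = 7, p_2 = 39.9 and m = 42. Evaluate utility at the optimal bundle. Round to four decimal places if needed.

V = 2.2838

Tangency: MRS = x_2/x_1 = p_1/p_2.
So 5·p_2·x_2 = 5·p_1·x_1; combined with the budget, a share 0.5 of income goes to x_1.
Demand: x_1*(p_1,p_2,m) = 0.5·m/p_1 and x_2* = 0.5·m/p_2.
At p_1=7, p_2=39.9, m=42: x_1* = 0.5·42/7 = 3, x_2* = 0.5263.
Utility at the optimum: U(3, 0.5263) = 2.2838.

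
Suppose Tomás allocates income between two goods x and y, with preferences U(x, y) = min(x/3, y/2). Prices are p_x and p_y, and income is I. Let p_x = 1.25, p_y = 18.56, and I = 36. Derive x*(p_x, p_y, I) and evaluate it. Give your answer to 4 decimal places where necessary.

x* = 2.6425

Here 3·1.25 + 2·18.56 = 40.87, giving x* = 2.6425.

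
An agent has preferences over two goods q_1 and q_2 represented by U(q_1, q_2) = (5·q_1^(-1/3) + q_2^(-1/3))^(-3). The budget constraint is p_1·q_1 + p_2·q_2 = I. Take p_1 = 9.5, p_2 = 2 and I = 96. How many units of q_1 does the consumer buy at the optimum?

q_1* = 8.403

From the CES first-order condition, 5·(q_2/q_1)^(4/3) = p_1/p_2.
Hence q_2/q_1 = ((1/5)·p_1/p_2)^(1/(4/3)), i.e. raised to the 0.75 power.
Substitute q_2 = (q_2/q_1)·q_1 into the budget: q_1* = I/(p_1 + p_2·(q_2/q_1)).
Numerically q_2/q_1 = 0.962261, so q_1* = 96/(9.5 + 2·0.962261) = 8.403.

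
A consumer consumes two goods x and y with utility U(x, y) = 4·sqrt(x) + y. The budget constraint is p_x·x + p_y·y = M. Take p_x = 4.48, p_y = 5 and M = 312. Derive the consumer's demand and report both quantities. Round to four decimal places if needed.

x* = 4.9825, y* = 57.9357

Set MRS = p_x/p_y: 2·x^(−1/2) = p_x/p_y.
Thus x* = (2·p_y/p_x)² — independent of M — with the rest of income spent on y.
Plugging in: x* = (2·5/4.48)² = 4.9825, y* = 57.9357.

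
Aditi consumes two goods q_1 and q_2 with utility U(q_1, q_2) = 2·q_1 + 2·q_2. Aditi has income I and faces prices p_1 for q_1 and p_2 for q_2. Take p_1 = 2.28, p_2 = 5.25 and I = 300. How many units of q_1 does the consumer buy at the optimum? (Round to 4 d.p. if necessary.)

Perfect substitutes: compare marginal utility per dollar. 2/p_1 vs 2/p_2 → 0.8772 vs 0.381.
q_1 gives more utility per dollar, so spend all income on q_1: q_1* = I/p_1, q_2* = 0.
Numerically: q_1* = 131.5789, q_2* = 0.

q_1* = 131.5789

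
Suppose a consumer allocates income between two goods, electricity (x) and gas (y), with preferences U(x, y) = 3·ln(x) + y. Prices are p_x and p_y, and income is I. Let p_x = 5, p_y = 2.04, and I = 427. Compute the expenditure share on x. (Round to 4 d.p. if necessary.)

share on x = 0.0143

So x*(p_x,p_y) = 3·p_y/p_x, independent of income; and y* = (I − 3·p_y)/p_y.
At the given prices: x* = 3·2.04/5 = 1.224, and y* = 206.3137.
Expenditure on x: 5·1.224 = 6.12; share = 0.0143.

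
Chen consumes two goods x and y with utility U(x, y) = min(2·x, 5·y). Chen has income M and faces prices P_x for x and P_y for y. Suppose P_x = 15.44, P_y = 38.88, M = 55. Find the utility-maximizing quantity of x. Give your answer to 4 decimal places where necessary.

x* = 1.7747

With perfect complements, no substitution: consume in ratio x:y = 5:2.
Budget: P_x·x + P_y·(2/5)·x = M, so (5·P_x + 2·P_y)·x = 5·M.
Demand: x*(P_x,P_y,M) = 5·M/(5·P_x + 2·P_y), y* = 2·M/(5·P_x + 2·P_y).
Here 5·15.44 + 2·38.88 = 154.96, giving x* = 1.7747.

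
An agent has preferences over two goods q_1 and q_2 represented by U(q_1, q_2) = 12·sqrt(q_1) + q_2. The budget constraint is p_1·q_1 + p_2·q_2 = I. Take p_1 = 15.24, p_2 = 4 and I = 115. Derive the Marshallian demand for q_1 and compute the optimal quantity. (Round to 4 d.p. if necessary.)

q_1* = 2.48

MU_q_1 = 6/√q_1, MU_q_2 = 1. Tangency: 6/√q_1 = p_1/p_2.
Thus q_1* = (6·p_2/p_1)² — independent of I — with the rest of income spent on q_2.
Plugging in: q_1* = (6·4/15.24)² = 2.48.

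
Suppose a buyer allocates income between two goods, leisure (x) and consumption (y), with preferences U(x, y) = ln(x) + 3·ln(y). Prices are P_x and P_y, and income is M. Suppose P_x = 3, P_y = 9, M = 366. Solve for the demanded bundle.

x* = 30.5, y* = 30.5

MU_x/MU_y = (y)/(3·x); tangency sets this equal to P_x/P_y.
Rearranging, P_y·y = 3·P_x·x. Substituting into the budget gives P_x·x·(1 + 3) = M.
Demand: x*(P_x,P_y,M) = 0.25·M/P_x and y* = 0.75·M/P_y.
At P_x=3, P_y=9, M=366: x* = 0.25·366/3 = 30.5, y* = 30.5.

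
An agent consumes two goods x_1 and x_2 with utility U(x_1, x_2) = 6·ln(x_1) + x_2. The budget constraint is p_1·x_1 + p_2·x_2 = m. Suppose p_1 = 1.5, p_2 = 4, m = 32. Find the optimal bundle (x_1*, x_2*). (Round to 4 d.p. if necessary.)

x_1* = 16, x_2* = 2

Set MRS = p_1/p_2: (6/x_1)/1 = p_1/p_2.
So x_1*(p_1,p_2) = 6·p_2/p_1, independent of income; and x_2* = (m − 6·p_2)/p_2.
At the given prices: x_1* = 6·4/1.5 = 16, and x_2* = 2.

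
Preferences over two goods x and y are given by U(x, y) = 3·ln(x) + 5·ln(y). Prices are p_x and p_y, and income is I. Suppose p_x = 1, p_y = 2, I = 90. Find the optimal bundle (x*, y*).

x* = 33.75, y* = 28.125

The MRS is (3/5)·y/x. Set MRS = p_x/p_y.
So 3·p_y·y = 5·p_x·x; combined with the budget, a share 0.375 of income goes to x.
Demand: x*(p_x,p_y,I) = 0.375·I/p_x and y* = 0.625·I/p_y.
At p_x=1, p_y=2, I=90: x* = 0.375·90/1 = 33.75, y* = 28.125.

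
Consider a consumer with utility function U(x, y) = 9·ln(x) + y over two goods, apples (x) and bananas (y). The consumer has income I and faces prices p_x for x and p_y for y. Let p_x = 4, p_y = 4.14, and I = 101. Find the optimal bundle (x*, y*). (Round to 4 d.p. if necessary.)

x* = 9.315, y* = 15.3961

Set MRS = p_x/p_y: (9/x)/1 = p_x/p_y.
So x*(p_x,p_y) = 9·p_y/p_x, independent of income; and y* = (I − 9·p_y)/p_y.
At the given prices: x* = 9·4.14/4 = 9.315, and y* = 15.3961.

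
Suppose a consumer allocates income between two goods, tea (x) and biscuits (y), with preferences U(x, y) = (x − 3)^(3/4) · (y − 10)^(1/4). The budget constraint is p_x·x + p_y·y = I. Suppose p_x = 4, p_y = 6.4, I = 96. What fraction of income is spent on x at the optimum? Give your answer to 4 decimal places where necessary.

share on x = 0.2812

This is Cobb-Douglas in (x−3, y−10): tangency gives 0.75·p_y·(y−10) = 0.25·p_x·(x−3).
Substituting into the budget: x* = 3 + 0.75·(I − 3·p_x − 10·p_y)/p_x, and y* = 10 + 0.25·(…)/p_y.
Discretionary income = 96 − 3·4 − 10·6.4 = 20; x* = 3 + 0.75·20/4 = 6.75; y* = 10 + 0.25·20/6.4 = 10.7812.
Expenditure on x: 4·6.75 = 27; share = 0.2812.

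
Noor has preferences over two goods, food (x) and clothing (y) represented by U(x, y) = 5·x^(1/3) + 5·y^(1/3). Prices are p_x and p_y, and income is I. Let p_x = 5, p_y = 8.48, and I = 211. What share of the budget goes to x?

MU_x ∝ 5·x^(-2/3), MU_y ∝ 5·y^(-2/3), so MRS = (y/x)^(2/3) = p_x/p_y.
Solve for the ratio: y/x = [p_x/p_y]^(1.5).
Substitute y = (y/x)·x into the budget: x* = I/(p_x + p_y·(y/x)).
Numerically y/x = 0.452753, so x* = 211/(5 + 8.48·0.452753) = 23.8705 and y* = 0.452753·23.8705 = 10.8075.
Expenditure on x: 5·23.8705 = 119.3527; share = 0.5657.

share on x = 0.5657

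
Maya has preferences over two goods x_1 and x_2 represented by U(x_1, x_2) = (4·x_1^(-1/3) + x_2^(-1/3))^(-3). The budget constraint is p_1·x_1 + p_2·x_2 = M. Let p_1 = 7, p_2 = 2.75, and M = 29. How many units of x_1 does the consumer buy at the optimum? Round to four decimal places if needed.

From the CES first-order condition, 4·(x_2/x_1)^(4/3) = p_1/p_2.
Hence x_2/x_1 = ((1/4)·p_1/p_2)^(1/(4/3)), i.e. raised to the 0.75 power.
With the ratio pinned down, the budget gives x_1* = M/(p_1 + p_2·(x_2/x_1)) and x_2* = (x_2/x_1)·x_1*.
Numerically x_2/x_1 = 0.71249, so x_1* = 29/(7 + 2.75·0.71249) = 3.2368.

x_1* = 3.2368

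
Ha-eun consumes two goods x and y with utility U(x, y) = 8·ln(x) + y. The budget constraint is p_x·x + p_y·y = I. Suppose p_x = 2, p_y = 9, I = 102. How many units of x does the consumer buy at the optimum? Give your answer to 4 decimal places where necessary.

x* = 36

At the given prices: x* = 8·9/2 = 36.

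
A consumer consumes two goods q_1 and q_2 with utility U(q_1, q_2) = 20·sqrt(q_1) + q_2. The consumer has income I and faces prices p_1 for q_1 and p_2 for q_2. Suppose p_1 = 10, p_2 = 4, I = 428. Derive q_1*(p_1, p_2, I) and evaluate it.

Utility is quasi-linear in q_2; the FOC for q_1 is 10/√q_1 = p_1/p_2.
Solve: √q_1 = 10·p_2/p_1, so q_1*(p_1,p_2) = (10·p_2/p_1)², and q_2* = (I − p_1·q_1*)/p_2.
Plugging in: q_1* = (10·4/10)² = 16.

q_1* = 16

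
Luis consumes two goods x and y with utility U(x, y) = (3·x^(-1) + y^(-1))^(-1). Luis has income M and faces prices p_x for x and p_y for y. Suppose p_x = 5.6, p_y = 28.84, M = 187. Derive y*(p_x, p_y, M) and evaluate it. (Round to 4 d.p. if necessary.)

From the CES first-order condition, 3·(y/x)^(2) = p_x/p_y.
Hence y/x = ((1/3)·p_x/p_y)^(1/(2)), i.e. raised to the 0.5 power.
Substitute y = (y/x)·x into the budget: x* = M/(p_x + p_y·(y/x)).
Numerically y/x = 0.254411, so x* = 187/(5.6 + 28.84·0.254411) = 14.4544 and y* = 0.254411·14.4544 = 3.6774.

y* = 3.6774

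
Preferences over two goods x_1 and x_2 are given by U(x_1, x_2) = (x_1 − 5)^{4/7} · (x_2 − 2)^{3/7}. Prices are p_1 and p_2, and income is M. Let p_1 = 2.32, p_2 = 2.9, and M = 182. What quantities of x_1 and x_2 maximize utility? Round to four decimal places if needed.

This is Cobb-Douglas in (x_1−5, x_2−2): tangency gives 4/7·p_2·(x_2−2) = 3/7·p_1·(x_1−5).
Substituting into the budget: x_1* = 5 + 4/7·(M − 5·p_1 − 2·p_2)/p_1, and x_2* = 2 + 3/7·(…)/p_2.
Discretionary income = 182 − 5·2.32 − 2·2.9 = 164.6; x_1* = 5 + 4/7·164.6/2.32 = 45.5419; x_2* = 2 + 3/7·164.6/2.9 = 26.3251.

x_1* = 45.5419, x_2* = 26.3251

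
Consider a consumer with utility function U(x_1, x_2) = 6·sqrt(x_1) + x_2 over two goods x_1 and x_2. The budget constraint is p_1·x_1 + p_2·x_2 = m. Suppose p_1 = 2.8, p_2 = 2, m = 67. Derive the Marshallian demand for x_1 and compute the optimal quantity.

x_1* = 4.5918

MU_x_1 = 3/√x_1, MU_x_2 = 1. Tangency: 3/√x_1 = p_1/p_2.
Solve: √x_1 = 3·p_2/p_1, so x_1*(p_1,p_2) = (3·p_2/p_1)², and x_2* = (m − p_1·x_1*)/p_2.
Plugging in: x_1* = (3·2/2.8)² = 4.5918.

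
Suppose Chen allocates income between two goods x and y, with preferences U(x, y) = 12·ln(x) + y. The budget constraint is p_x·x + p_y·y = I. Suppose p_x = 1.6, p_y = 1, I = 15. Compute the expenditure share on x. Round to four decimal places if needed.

share on x = 0.8

Set MRS = p_x/p_y: (12/x)/1 = p_x/p_y.
So x*(p_x,p_y) = 12·p_y/p_x, independent of income; and y* = (I − 12·p_y)/p_y.
At the given prices: x* = 12·1/1.6 = 7.5, and y* = 3.
Expenditure on x: 1.6·7.5 = 12; share = 0.8.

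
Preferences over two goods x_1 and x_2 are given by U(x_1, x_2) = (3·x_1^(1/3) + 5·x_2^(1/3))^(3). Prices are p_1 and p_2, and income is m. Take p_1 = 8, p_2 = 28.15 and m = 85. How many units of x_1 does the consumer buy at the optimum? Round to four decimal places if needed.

MRS = MU_x_1/MU_x_2 = (3/5)·(x_2/x_1)^(2/3). Set equal to p_1/p_2.
Solve for the ratio: x_2/x_1 = [(5/3)·p_1/p_2]^(1.5).
With the ratio pinned down, the budget gives x_1* = m/(p_1 + p_2·(x_2/x_1)) and x_2* = (x_2/x_1)·x_1*.
Numerically x_2/x_1 = 0.32598, so x_1* = 85/(8 + 28.15·0.32598) = 4.9487.

x_1* = 4.9487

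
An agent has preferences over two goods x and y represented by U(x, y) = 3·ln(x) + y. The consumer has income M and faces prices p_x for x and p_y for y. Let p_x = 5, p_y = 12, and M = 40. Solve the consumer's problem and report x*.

So x*(p_x,p_y) = 3·p_y/p_x, independent of income; and y* = (M − 3·p_y)/p_y.
At the given prices: x* = 3·12/5 = 7.2.

x* = 7.2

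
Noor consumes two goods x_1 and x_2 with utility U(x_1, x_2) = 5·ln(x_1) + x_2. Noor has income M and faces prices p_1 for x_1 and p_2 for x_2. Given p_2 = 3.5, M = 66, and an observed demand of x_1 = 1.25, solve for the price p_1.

MU_x_1 = 5/x_1, MU_x_2 = 1. Tangency: 5/x_1 = p_1/p_2.
So x_1*(p_1,p_2) = 5·p_2/p_1, independent of income; and x_2* = (M − 5·p_2)/p_2.
Set x_1* = 1.25 in the demand function and solve for p_1: p_1 = 14.

p_1 = 14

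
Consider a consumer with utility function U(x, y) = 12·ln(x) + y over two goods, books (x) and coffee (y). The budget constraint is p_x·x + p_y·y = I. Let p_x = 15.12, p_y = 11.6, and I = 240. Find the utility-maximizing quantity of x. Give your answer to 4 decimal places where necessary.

x* = 9.2063

Set MRS = p_x/p_y: (12/x)/1 = p_x/p_y.
So x*(p_x,p_y) = 12·p_y/p_x, independent of income; and y* = (I − 12·p_y)/p_y.
At the given prices: x* = 12·11.6/15.12 = 9.2063.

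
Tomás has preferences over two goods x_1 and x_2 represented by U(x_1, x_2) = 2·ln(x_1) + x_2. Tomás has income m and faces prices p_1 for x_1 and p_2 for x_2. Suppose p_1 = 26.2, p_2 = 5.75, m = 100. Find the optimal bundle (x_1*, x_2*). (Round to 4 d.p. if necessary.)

Set MRS = p_1/p_2: (2/x_1)/1 = p_1/p_2.
So x_1*(p_1,p_2) = 2·p_2/p_1, independent of income; and x_2* = (m − 2·p_2)/p_2.
At the given prices: x_1* = 2·5.75/26.2 = 0.4389, and x_2* = 15.3913.

x_1* = 0.4389, x_2* = 15.3913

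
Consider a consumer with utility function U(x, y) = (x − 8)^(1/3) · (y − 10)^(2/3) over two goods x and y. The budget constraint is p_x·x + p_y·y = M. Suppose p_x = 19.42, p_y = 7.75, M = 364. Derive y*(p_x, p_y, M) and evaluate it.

y* = 21.2809

Substituting into the budget: x* = 8 + 1/3·(M − 8·p_x − 10·p_y)/p_x, and y* = 10 + 2/3·(…)/p_y.
Discretionary income = 364 − 8·19.42 − 10·7.75 = 131.14; y* = 10 + 2/3·131.14/7.75 = 21.2809.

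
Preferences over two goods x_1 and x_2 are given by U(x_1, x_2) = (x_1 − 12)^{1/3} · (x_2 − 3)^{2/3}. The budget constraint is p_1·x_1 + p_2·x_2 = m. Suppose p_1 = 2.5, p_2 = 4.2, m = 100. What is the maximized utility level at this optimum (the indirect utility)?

V = 8.5967

Let x_1' = x_1−12, x_2' = x_2−3. MRS = (1/2)·x_2'/x_1' = p_1/p_2.
Substituting into the budget: x_1* = 12 + 1/3·(m − 12·p_1 − 3·p_2)/p_1, and x_2* = 3 + 2/3·(…)/p_2.
Discretionary income = 100 − 12·2.5 − 3·4.2 = 57.4; x_1* = 12 + 1/3·57.4/2.5 = 19.6533; x_2* = 3 + 2/3·57.4/4.2 = 12.1111.
Utility at the optimum: U(19.6533, 12.1111) = 8.5967.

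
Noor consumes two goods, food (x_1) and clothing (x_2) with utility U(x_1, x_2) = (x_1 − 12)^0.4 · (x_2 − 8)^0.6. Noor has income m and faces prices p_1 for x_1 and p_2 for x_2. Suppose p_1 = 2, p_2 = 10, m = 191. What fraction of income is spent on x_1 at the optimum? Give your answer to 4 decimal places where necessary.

MRS = (2/3)·(x_2−8)/(x_1−12). Tangency with p_1/p_2 gives x_2−8 = (3/2)·(p_1/p_2)·(x_1−12).
After buying the subsistence bundle (12, 8), a share 0.4 of the remaining income goes to x_1: x_1* = 12 + 0.4·(m − 12p_1 − 8p_2)/p_1.
Discretionary income = 191 − 12·2 − 8·10 = 87; x_1* = 12 + 0.4·87/2 = 29.4; x_2* = 8 + 0.6·87/10 = 13.22.
Expenditure on x_1: 2·29.4 = 58.8; share = 0.3079.

share on x_1 = 0.3079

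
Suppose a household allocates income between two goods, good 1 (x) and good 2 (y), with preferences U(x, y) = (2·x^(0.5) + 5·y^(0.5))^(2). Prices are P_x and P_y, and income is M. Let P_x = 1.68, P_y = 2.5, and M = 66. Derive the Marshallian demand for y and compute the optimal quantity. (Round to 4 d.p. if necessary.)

y* = 21.3231

MRS = MU_x/MU_y = (2/5)·(y/x)^(0.5). Set equal to P_x/P_y.
Hence y/x = ((5/2)·P_x/P_y)^(1/(0.5)), i.e. raised to the 2 power.
With the ratio pinned down, the budget gives x* = M/(P_x + P_y·(y/x)) and y* = (y/x)·x*.
Numerically y/x = 2.8224, so x* = 66/(1.68 + 2.5·2.8224) = 7.5549 and y* = 2.8224·7.5549 = 21.3231.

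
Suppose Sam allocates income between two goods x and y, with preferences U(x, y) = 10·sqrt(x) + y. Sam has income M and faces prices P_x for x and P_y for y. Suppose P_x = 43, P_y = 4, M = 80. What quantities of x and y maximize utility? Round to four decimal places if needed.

Set MRS = P_x/P_y: 5·x^(−1/2) = P_x/P_y.
Thus x* = (5·P_y/P_x)² — independent of M — with the rest of income spent on y.
Plugging in: x* = (5·4/43)² = 0.2163, y* = 17.6744.

x* = 0.2163, y* = 17.6744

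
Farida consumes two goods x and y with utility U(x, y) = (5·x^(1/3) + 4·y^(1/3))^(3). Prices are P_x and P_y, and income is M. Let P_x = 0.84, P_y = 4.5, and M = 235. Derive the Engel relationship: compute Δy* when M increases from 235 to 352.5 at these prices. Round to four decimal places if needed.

Δy* = 6.166

From the CES first-order condition, (5/4)·(y/x)^(2/3) = P_x/P_y.
Solve for the ratio: y/x = [(4/5)·P_x/P_y]^(1.5).
With the ratio pinned down, the budget gives x* = M/(P_x + P_y·(y/x)) and y* = (y/x)·x*.
Numerically y/x = 0.057708, so x* = 235/(0.84 + 4.5·0.057708) = 213.6975 and y* = 0.057708·213.6975 = 12.332.
At M' = 352.5: y* = 18.498. Change: 18.498 − 12.332 = 6.166.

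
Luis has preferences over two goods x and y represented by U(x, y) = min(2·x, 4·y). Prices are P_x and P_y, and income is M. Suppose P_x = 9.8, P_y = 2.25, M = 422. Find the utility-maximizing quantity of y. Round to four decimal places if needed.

With perfect complements, no substitution: consume in ratio x:y = 4:2.
Budget: P_x·x + P_y·(1/2)·x = M, so (4·P_x + 2·P_y)·x = 4·M.
Demand: x*(P_x,P_y,M) = 4·M/(4·P_x + 2·P_y), y* = 2·M/(4·P_x + 2·P_y).
Here 4·9.8 + 2·2.25 = 43.7, giving y* = 19.3135.

y* = 19.3135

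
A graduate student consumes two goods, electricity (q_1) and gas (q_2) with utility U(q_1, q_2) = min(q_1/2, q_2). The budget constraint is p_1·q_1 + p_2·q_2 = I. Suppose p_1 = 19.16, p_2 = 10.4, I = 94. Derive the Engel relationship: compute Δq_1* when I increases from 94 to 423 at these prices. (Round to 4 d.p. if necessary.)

Demand: q_1*(p_1,p_2,I) = 2·I/(2·p_1 + p_2), q_2* = I/(2·p_1 + p_2).
Here 2·19.16 + 10.4 = 48.72, giving q_1* = 3.8588.
At I' = 423: q_1* = 17.3645. Change: 17.3645 − 3.8588 = 13.5057.

Δq_1* = 13.5057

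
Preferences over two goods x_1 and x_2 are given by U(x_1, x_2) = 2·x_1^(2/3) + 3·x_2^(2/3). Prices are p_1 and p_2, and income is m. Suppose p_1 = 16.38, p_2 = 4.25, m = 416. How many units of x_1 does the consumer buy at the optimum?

MU_x_1 ∝ 2·x_1^(-1/3), MU_x_2 ∝ 3·x_2^(-1/3), so MRS = (2/3)·(x_2/x_1)^(1/3) = p_1/p_2.
Hence x_2/x_1 = ((3/2)·p_1/p_2)^(1/(1/3)), i.e. raised to the 3 power.
With the ratio pinned down, the budget gives x_1* = m/(p_1 + p_2·(x_2/x_1)) and x_2* = (x_2/x_1)·x_1*.
Numerically x_2/x_1 = 193.218488, so x_1* = 416/(16.38 + 4.25·193.218488) = 0.4967.

x_1* = 0.4967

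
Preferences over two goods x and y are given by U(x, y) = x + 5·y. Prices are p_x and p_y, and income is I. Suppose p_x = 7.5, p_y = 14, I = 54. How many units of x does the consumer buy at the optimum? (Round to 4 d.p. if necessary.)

x* = 0

Linear utility — the consumer picks whichever good has higher MU/price: 1/7.5 = 0.1333 vs 5/14 = 0.3571.
y gives more utility per dollar, so spend all income on y: y* = I/p_y, x* = 0.
Numerically: x* = 0, y* = 3.8571.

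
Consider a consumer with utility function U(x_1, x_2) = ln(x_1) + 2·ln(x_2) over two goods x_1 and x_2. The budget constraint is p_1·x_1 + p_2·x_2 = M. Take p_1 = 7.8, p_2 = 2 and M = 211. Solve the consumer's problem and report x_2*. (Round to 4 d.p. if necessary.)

x_2* = 70.3333

The MRS is (1/2)·x_2/x_1. Set MRS = p_1/p_2.
So p_2·x_2 = 2·p_1·x_1; combined with the budget, a share 1/3 of income goes to x_1.
Demand: x_1*(p_1,p_2,M) = 1/3·M/p_1 and x_2* = 2/3·M/p_2.
At p_1=7.8, p_2=2, M=211: x_2* = 2/3·211/2 = 70.3333.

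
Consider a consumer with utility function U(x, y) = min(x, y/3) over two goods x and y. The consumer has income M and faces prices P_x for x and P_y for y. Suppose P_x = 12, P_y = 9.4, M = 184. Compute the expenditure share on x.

share on x = 0.2985

With perfect complements, no substitution: consume in ratio x:y = 1:3.
Budget: P_x·x + P_y·3·x = M, so (P_x + 3·P_y)·x = M.
Demand: x*(P_x,P_y,M) = M/(P_x + 3·P_y), y* = 3·M/(P_x + 3·P_y).
Here 12 + 3·9.4 = 40.2, giving x* = 4.5771 and y* = 13.7313.
Expenditure on x: 12·4.5771 = 54.9254; share = 0.2985.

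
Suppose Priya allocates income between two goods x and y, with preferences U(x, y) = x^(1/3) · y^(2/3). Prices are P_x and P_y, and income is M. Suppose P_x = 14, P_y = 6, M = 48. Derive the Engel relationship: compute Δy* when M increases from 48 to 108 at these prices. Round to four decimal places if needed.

Δy* = 6.6667

Tangency: MRS = (1/2)·y/x = P_x/P_y.
So 1/3·P_y·y = 2/3·P_x·x; combined with the budget, a share 1/3 of income goes to x.
Demand: x*(P_x,P_y,M) = 1/3·M/P_x and y* = 2/3·M/P_y.
At P_x=14, P_y=6, M=48: y* = 2/3·48/6 = 5.3333.
At M' = 108: y* = 12. Change: 12 − 5.3333 = 6.6667.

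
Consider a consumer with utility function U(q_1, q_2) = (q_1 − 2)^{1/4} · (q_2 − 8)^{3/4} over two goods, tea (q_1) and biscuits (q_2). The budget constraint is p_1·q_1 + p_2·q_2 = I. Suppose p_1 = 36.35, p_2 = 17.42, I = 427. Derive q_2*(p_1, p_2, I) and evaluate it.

After buying the subsistence bundle (2, 8), a share 0.25 of the remaining income goes to q_1: q_1* = 2 + 0.25·(I − 2p_1 − 8p_2)/p_1.
Discretionary income = 427 − 2·36.35 − 8·17.42 = 214.94; q_2* = 8 + 0.75·214.94/17.42 = 17.254.

q_2* = 17.254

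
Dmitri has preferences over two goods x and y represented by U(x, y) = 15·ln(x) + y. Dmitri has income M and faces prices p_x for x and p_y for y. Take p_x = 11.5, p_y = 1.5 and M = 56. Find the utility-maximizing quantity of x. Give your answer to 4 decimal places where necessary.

x* = 1.9565

MU_x = 15/x, MU_y = 1. Tangency: 15/x = p_x/p_y.
So x*(p_x,p_y) = 15·p_y/p_x, independent of income; and y* = (M − 15·p_y)/p_y.
At the given prices: x* = 15·1.5/11.5 = 1.9565.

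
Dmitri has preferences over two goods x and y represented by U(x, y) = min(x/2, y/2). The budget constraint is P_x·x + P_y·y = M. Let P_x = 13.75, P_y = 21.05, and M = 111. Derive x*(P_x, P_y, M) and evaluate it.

x* = 3.1897

Leontief preferences: the optimum is at the kink where x/2 = y/2, i.e. y = x.
Budget: P_x·x + P_y·x = M, so (2·P_x + 2·P_y)·x = 2·M.
Demand: x*(P_x,P_y,M) = 2·M/(2·P_x + 2·P_y), y* = 2·M/(2·P_x + 2·P_y).
Here 2·13.75 + 2·21.05 = 69.6, giving x* = 3.1897.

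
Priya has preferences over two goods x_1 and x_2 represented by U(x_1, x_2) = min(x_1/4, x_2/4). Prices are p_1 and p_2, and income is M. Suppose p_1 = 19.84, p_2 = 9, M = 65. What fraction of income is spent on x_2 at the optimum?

With perfect complements, no substitution: consume in ratio x_1:x_2 = 4:4.
Budget: p_1·x_1 + p_2·x_1 = M, so (4·p_1 + 4·p_2)·x_1 = 4·M.
Demand: x_1*(p_1,p_2,M) = 4·M/(4·p_1 + 4·p_2), x_2* = 4·M/(4·p_1 + 4·p_2).
Here 4·19.84 + 4·9 = 115.36, giving x_1* = 2.2538 and x_2* = 2.2538.
Expenditure on x_2: 9·2.2538 = 20.2843; share = 0.3121.

share on x_2 = 0.3121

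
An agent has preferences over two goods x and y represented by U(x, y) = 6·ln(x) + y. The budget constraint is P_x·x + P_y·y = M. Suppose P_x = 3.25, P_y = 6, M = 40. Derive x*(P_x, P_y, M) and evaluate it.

x* = 11.0769

Set MRS = P_x/P_y: (6/x)/1 = P_x/P_y.
So x*(P_x,P_y) = 6·P_y/P_x, independent of income; and y* = (M − 6·P_y)/P_y.
At the given prices: x* = 6·6/3.25 = 11.0769.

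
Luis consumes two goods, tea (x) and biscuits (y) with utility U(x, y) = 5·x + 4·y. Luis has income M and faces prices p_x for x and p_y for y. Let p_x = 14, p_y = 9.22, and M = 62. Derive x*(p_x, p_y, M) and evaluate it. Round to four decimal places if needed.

x* = 0

Linear utility — the consumer picks whichever good has higher MU/price: 5/14 = 0.3571 vs 4/9.22 = 0.4338.
y gives more utility per dollar, so spend all income on y: y* = M/p_y, x* = 0.
Numerically: x* = 0, y* = 6.7245.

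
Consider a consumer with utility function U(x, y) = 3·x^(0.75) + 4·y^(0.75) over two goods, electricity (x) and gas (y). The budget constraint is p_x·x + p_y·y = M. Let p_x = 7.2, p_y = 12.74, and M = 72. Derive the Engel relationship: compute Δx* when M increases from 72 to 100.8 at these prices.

Δx* = 2.547

MRS = MU_x/MU_y = (3/4)·(y/x)^(0.25). Set equal to p_x/p_y.
Hence y/x = ((4/3)·p_x/p_y)^(1/(0.25)), i.e. raised to the 4 power.
With the ratio pinned down, the budget gives x* = M/(p_x + p_y·(y/x)) and y* = (y/x)·x*.
Numerically y/x = 0.322409, so x* = 72/(7.2 + 12.74·0.322409) = 6.3675.
At M' = 100.8: x* = 8.9144. Change: 8.9144 − 6.3675 = 2.547.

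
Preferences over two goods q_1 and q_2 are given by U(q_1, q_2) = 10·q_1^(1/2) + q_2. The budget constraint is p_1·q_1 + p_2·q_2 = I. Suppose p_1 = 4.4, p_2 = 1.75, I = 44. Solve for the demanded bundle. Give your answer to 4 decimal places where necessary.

Set MRS = p_1/p_2: 5·q_1^(−1/2) = p_1/p_2.
Thus q_1* = (5·p_2/p_1)² — independent of I — with the rest of income spent on q_2.
Plugging in: q_1* = (5·1.75/4.4)² = 3.9547, q_2* = 15.1997.

q_1* = 3.9547, q_2* = 15.1997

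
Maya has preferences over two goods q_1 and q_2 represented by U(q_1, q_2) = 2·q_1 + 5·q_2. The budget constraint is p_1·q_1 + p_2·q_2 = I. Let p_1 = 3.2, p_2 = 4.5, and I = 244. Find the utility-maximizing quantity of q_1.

q_2 gives more utility per dollar, so spend all income on q_2: q_2* = I/p_2, q_1* = 0.
Numerically: q_1* = 0, q_2* = 54.2222.

q_1* = 0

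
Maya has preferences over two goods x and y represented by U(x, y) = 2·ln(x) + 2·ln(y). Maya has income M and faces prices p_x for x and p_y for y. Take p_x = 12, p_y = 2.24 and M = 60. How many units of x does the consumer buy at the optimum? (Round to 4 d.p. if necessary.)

x* = 2.5

The MRS is y/x. Set MRS = p_x/p_y.
So 2·p_y·y = 2·p_x·x; combined with the budget, a share 0.5 of income goes to x.
Demand: x*(p_x,p_y,M) = 0.5·M/p_x and y* = 0.5·M/p_y.
At p_x=12, p_y=2.24, M=60: x* = 0.5·60/12 = 2.5.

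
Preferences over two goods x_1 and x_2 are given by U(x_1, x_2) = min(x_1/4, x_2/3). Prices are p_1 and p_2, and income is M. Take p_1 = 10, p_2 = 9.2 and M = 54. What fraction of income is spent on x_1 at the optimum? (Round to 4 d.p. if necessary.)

share on x_1 = 0.5917

Leontief preferences: the optimum is at the kink where x_1/4 = x_2/3, i.e. x_2 = (3/4)·x_1.
Budget: p_1·x_1 + p_2·(3/4)·x_1 = M, so (4·p_1 + 3·p_2)·x_1 = 4·M.
Demand: x_1*(p_1,p_2,M) = 4·M/(4·p_1 + 3·p_2), x_2* = 3·M/(4·p_1 + 3·p_2).
Here 4·10 + 3·9.2 = 67.6, giving x_1* = 3.1953 and x_2* = 2.3964.
Expenditure on x_1: 10·3.1953 = 31.9527; share = 0.5917.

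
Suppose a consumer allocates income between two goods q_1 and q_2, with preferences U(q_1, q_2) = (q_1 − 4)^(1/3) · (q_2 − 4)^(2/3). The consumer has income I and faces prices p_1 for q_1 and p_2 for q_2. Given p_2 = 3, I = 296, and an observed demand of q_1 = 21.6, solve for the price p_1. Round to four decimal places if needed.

Let q_1' = q_1−4, q_2' = q_2−4. MRS = (1/2)·q_2'/q_1' = p_1/p_2.
Substituting into the budget: q_1* = 4 + 1/3·(I − 4·p_1 − 4·p_2)/p_1, and q_2* = 4 + 2/3·(…)/p_2.
Set q_1* = 21.6 in the demand function and solve for p_1: p_1 = 5.

p_1 = 5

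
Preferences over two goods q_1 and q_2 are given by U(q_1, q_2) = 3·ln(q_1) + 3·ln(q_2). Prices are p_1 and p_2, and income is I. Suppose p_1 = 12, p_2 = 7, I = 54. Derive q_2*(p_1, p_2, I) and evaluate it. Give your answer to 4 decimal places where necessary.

The MRS is q_2/q_1. Set MRS = p_1/p_2.
Rearranging, p_2·q_2 = p_1·q_1. Substituting into the budget gives p_1·q_1·(1 + 1) = I.
Demand: q_1*(p_1,p_2,I) = 0.5·I/p_1 and q_2* = 0.5·I/p_2.
At p_1=12, p_2=7, I=54: q_2* = 0.5·54/7 = 3.8571.

q_2* = 3.8571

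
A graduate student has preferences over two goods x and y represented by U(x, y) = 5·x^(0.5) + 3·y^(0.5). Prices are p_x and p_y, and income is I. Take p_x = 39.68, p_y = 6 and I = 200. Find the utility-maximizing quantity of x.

x* = 1.4909

MU_x ∝ 5·x^(-0.5), MU_y ∝ 3·y^(-0.5), so MRS = (5/3)·(y/x)^(0.5) = p_x/p_y.
Solve for the ratio: y/x = [(3/5)·p_x/p_y]^(2).
With the ratio pinned down, the budget gives x* = I/(p_x + p_y·(y/x)) and y* = (y/x)·x*.
Numerically y/x = 15.745024, so x* = 200/(39.68 + 6·15.745024) = 1.4909.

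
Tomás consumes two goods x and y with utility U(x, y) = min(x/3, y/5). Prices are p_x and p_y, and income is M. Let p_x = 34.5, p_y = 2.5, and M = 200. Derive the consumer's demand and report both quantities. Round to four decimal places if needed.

With perfect complements, no substitution: consume in ratio x:y = 3:5.
Budget: p_x·x + p_y·(5/3)·x = M, so (3·p_x + 5·p_y)·x = 3·M.
Demand: x*(p_x,p_y,M) = 3·M/(3·p_x + 5·p_y), y* = 5·M/(3·p_x + 5·p_y).
Here 3·34.5 + 5·2.5 = 116, giving x* = 5.1724 and y* = 8.6207.

x* = 5.1724, y* = 8.6207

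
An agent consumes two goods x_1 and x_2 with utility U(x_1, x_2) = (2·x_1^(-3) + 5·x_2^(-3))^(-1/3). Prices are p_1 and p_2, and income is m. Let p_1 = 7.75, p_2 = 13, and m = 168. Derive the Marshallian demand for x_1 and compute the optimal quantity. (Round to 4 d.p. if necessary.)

From the CES first-order condition, (2/5)·(x_2/x_1)^(4) = p_1/p_2.
Solve for the ratio: x_2/x_1 = [(5/2)·p_1/p_2]^(0.25).
Substitute x_2 = (x_2/x_1)·x_1 into the budget: x_1* = m/(p_1 + p_2·(x_2/x_1)).
Numerically x_2/x_1 = 1.104904, so x_1* = 168/(7.75 + 13·1.104904) = 7.5971.

x_1* = 7.5971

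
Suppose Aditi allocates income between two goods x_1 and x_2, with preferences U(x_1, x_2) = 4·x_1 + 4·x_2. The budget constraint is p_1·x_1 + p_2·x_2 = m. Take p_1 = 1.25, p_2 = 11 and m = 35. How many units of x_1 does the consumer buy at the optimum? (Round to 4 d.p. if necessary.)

Linear utility — the consumer picks whichever good has higher MU/price: 4/1.25 = 3.2 vs 4/11 = 0.3636.
x_1 gives more utility per dollar, so spend all income on x_1: x_1* = m/p_1, x_2* = 0.
Numerically: x_1* = 28, x_2* = 0.

x_1* = 28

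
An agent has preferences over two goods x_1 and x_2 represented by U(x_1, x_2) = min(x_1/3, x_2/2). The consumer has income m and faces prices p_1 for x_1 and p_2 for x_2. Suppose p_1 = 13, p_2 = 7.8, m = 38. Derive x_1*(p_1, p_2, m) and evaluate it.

Leontief preferences: the optimum is at the kink where x_1/3 = x_2/2, i.e. x_2 = (2/3)·x_1.
Budget: p_1·x_1 + p_2·(2/3)·x_1 = m, so (3·p_1 + 2·p_2)·x_1 = 3·m.
Demand: x_1*(p_1,p_2,m) = 3·m/(3·p_1 + 2·p_2), x_2* = 2·m/(3·p_1 + 2·p_2).
Here 3·13 + 2·7.8 = 54.6, giving x_1* = 2.0879.

x_1* = 2.0879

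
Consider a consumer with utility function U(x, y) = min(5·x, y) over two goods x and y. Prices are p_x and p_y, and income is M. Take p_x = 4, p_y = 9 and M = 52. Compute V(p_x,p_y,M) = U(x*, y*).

Demand: x*(p_x,p_y,M) = M/(p_x + 5·p_y), y* = 5·M/(p_x + 5·p_y).
Here 4 + 5·9 = 49, giving x* = 1.0612 and y* = 5.3061.
Utility at the optimum: U(1.0612, 5.3061) = 5.3061.

V = 5.3061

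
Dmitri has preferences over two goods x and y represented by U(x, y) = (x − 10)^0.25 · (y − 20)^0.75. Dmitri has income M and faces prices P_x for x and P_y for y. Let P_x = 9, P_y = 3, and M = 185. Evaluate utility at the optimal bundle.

V = 5.0518

Discretionary income = 185 − 10·9 − 20·3 = 35; x* = 10 + 0.25·35/9 = 10.9722; y* = 20 + 0.75·35/3 = 28.75.
Utility at the optimum: U(10.9722, 28.75) = 5.0518.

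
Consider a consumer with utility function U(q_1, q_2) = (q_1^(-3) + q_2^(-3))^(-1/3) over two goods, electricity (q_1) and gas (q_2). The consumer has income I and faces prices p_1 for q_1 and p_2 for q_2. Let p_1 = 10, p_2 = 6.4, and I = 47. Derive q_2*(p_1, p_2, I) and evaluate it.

q_2* = 3.063

MRS = MU_q_1/MU_q_2 = (q_2/q_1)^(4). Set equal to p_1/p_2.
Hence q_2/q_1 = (p_1/p_2)^(1/(4)), i.e. raised to the 0.25 power.
Substitute q_2 = (q_2/q_1)·q_1 into the budget: q_1* = I/(p_1 + p_2·(q_2/q_1)).
Numerically q_2/q_1 = 1.118034, so q_1* = 47/(10 + 6.4·1.118034) = 2.7397 and q_2* = 1.118034·2.7397 = 3.063.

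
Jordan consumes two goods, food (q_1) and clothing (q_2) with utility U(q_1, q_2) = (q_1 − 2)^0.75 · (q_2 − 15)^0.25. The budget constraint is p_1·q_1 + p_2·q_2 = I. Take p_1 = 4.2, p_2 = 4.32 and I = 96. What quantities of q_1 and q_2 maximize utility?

This is Cobb-Douglas in (q_1−2, q_2−15): tangency gives 0.75·p_2·(q_2−15) = 0.25·p_1·(q_1−2).
After buying the subsistence bundle (2, 15), a share 0.75 of the remaining income goes to q_1: q_1* = 2 + 0.75·(I − 2p_1 − 15p_2)/p_1.
Discretionary income = 96 − 2·4.2 − 15·4.32 = 22.8; q_1* = 2 + 0.75·22.8/4.2 = 6.0714; q_2* = 15 + 0.25·22.8/4.32 = 16.3194.

q_1* = 6.0714, q_2* = 16.3194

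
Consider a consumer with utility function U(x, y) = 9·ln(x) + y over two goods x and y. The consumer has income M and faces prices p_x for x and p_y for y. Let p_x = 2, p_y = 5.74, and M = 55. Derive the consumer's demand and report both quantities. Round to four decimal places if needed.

Set MRS = p_x/p_y: (9/x)/1 = p_x/p_y.
So x*(p_x,p_y) = 9·p_y/p_x, independent of income; and y* = (M − 9·p_y)/p_y.
At the given prices: x* = 9·5.74/2 = 25.83, and y* = 0.5819.

x* = 25.83, y* = 0.5819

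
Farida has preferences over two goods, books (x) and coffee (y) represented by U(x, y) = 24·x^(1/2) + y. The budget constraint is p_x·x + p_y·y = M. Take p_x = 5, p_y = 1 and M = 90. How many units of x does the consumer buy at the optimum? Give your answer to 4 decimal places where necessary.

Utility is quasi-linear in y; the FOC for x is 12/√x = p_x/p_y.
Thus x* = (12·p_y/p_x)² — independent of M — with the rest of income spent on y.
Plugging in: x* = (12·1/5)² = 5.76.

x* = 5.76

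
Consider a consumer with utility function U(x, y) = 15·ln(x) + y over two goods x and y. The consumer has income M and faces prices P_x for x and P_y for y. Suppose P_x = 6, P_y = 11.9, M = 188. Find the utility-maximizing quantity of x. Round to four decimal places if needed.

x* = 29.75

So x*(P_x,P_y) = 15·P_y/P_x, independent of income; and y* = (M − 15·P_y)/P_y.
At the given prices: x* = 15·11.9/6 = 29.75.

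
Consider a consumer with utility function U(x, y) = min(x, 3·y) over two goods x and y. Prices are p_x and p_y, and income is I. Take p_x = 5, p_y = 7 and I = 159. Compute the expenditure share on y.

share on y = 0.3182

With perfect complements, no substitution: consume in ratio x:y = 3:1.
Budget: p_x·x + p_y·(1/3)·x = I, so (3·p_x + p_y)·x = 3·I.
Demand: x*(p_x,p_y,I) = 3·I/(3·p_x + p_y), y* = I/(3·p_x + p_y).
Here 3·5 + 7 = 22, giving x* = 21.6818 and y* = 7.2273.
Expenditure on y: 7·7.2273 = 50.5909; share = 0.3182.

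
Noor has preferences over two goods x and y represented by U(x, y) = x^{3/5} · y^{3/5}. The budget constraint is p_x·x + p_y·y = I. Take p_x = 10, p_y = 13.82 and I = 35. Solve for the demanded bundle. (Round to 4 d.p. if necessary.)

Demand: x*(p_x,p_y,I) = 0.5·I/p_x and y* = 0.5·I/p_y.
At p_x=10, p_y=13.82, I=35: x* = 0.5·35/10 = 1.75, y* = 1.2663.

x* = 1.75, y* = 1.2663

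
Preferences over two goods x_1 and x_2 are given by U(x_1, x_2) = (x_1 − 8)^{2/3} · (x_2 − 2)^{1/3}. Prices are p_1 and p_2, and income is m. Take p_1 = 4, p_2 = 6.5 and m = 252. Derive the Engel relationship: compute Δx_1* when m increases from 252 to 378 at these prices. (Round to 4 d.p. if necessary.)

Δx_1* = 21

Let x_1' = x_1−8, x_2' = x_2−2. MRS = 2·x_2'/x_1' = p_1/p_2.
After buying the subsistence bundle (8, 2), a share 2/3 of the remaining income goes to x_1: x_1* = 8 + 2/3·(m − 8p_1 − 2p_2)/p_1.
Discretionary income = 252 − 8·4 − 2·6.5 = 207; x_1* = 8 + 2/3·207/4 = 42.5.
At m' = 378: x_1* = 63.5. Change: 63.5 − 42.5 = 21.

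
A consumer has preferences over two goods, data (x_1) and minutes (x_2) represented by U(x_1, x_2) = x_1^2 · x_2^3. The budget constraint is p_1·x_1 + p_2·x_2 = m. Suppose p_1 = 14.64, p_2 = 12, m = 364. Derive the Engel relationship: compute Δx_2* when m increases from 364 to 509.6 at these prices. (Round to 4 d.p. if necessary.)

MU_x_1/MU_x_2 = (2·x_2)/(3·x_1); tangency sets this equal to p_1/p_2.
So 2·p_2·x_2 = 3·p_1·x_1; combined with the budget, a share 0.4 of income goes to x_1.
Demand: x_1*(p_1,p_2,m) = 0.4·m/p_1 and x_2* = 0.6·m/p_2.
At p_1=14.64, p_2=12, m=364: x_2* = 0.6·364/12 = 18.2.
At m' = 509.6: x_2* = 25.48. Change: 25.48 − 18.2 = 7.28.

Δx_2* = 7.28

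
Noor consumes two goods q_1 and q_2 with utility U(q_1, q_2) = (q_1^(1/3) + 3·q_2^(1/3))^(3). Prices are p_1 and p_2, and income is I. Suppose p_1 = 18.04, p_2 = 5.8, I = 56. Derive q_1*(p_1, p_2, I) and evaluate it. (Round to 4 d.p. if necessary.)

q_1* = 0.3054

MRS = MU_q_1/MU_q_2 = (1/3)·(q_2/q_1)^(2/3). Set equal to p_1/p_2.
Solve for the ratio: q_2/q_1 = [3·p_1/p_2]^(1.5).
Substitute q_2 = (q_2/q_1)·q_1 into the budget: q_1* = I/(p_1 + p_2·(q_2/q_1)).
Numerically q_2/q_1 = 28.50327, so q_1* = 56/(18.04 + 5.8·28.50327) = 0.3054.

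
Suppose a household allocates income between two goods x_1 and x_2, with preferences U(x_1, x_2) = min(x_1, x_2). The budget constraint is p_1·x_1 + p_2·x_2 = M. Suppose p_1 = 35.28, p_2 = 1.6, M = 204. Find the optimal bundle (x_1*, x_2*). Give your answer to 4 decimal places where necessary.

Leontief preferences: the optimum is at the kink where x_1/1 = x_2/1, i.e. x_2 = x_1.
Budget: p_1·x_1 + p_2·x_1 = M, so (p_1 + p_2)·x_1 = M.
Demand: x_1*(p_1,p_2,M) = M/(p_1 + p_2), x_2* = M/(p_1 + p_2).
Here 35.28 + 1.6 = 36.88, giving x_1* = 5.5315 and x_2* = 5.5315.

x_1* = 5.5315, x_2* = 5.5315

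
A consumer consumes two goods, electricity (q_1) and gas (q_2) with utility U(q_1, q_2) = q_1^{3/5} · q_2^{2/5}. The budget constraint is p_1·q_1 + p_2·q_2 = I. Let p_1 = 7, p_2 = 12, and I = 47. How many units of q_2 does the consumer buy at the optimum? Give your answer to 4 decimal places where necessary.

The MRS is (3/2)·q_2/q_1. Set MRS = p_1/p_2.
So 0.6·p_2·q_2 = 0.4·p_1·q_1; combined with the budget, a share 0.6 of income goes to q_1.
Demand: q_1*(p_1,p_2,I) = 0.6·I/p_1 and q_2* = 0.4·I/p_2.
At p_1=7, p_2=12, I=47: q_2* = 0.4·47/12 = 1.5667.

q_2* = 1.5667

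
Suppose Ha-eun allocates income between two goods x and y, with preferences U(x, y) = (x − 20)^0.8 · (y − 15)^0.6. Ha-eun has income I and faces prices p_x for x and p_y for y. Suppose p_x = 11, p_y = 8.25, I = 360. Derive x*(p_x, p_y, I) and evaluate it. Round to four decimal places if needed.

Substituting into the budget: x* = 20 + 4/7·(I − 20·p_x − 15·p_y)/p_x, and y* = 15 + 3/7·(…)/p_y.
Discretionary income = 360 − 20·11 − 15·8.25 = 16.25; x* = 20 + 4/7·16.25/11 = 20.8442.

x* = 20.8442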